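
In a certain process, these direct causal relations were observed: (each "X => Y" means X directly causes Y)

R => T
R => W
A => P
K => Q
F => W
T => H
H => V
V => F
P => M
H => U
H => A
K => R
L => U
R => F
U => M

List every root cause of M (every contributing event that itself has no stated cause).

Tracing upstream from M: M ← U ← H ← T ← R ← K.
A separate upstream branch: M ← U ← L.
Each of those chain origins has no stated cause.

K, L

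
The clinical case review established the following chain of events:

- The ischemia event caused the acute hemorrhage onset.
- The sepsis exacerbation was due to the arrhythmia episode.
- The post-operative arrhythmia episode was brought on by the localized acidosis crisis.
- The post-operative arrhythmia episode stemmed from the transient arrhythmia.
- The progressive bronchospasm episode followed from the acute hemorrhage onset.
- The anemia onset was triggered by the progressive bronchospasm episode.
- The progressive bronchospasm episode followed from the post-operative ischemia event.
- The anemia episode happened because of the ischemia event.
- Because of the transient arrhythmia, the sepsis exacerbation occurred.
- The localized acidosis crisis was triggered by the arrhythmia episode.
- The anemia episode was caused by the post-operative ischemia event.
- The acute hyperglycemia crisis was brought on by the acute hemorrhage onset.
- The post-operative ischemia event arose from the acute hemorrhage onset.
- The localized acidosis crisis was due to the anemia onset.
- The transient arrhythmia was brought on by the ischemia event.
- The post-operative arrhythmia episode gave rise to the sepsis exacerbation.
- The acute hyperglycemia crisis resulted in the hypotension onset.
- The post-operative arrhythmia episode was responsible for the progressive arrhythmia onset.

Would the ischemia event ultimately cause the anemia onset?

Yes

There is a causal chain: the ischemia event → the acute hemorrhage onset → the progressive bronchospasm episode → the anemia onset.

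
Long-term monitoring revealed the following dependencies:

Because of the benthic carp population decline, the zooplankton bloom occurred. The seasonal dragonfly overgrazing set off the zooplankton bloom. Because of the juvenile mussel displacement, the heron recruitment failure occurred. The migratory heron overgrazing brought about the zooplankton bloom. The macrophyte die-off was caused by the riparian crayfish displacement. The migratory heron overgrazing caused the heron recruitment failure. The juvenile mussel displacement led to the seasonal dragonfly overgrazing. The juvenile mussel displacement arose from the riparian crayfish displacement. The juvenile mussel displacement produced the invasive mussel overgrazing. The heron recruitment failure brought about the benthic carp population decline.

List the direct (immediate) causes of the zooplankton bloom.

the benthic carp population decline, the migratory heron overgrazing, the seasonal dragonfly overgrazing

Upstream contributors include the riparian crayfish displacement, the juvenile mussel displacement, the heron recruitment failure, but only the benthic carp population decline, the migratory heron overgrazing, the seasonal dragonfly overgrazing feed directly into the zooplankton bloom.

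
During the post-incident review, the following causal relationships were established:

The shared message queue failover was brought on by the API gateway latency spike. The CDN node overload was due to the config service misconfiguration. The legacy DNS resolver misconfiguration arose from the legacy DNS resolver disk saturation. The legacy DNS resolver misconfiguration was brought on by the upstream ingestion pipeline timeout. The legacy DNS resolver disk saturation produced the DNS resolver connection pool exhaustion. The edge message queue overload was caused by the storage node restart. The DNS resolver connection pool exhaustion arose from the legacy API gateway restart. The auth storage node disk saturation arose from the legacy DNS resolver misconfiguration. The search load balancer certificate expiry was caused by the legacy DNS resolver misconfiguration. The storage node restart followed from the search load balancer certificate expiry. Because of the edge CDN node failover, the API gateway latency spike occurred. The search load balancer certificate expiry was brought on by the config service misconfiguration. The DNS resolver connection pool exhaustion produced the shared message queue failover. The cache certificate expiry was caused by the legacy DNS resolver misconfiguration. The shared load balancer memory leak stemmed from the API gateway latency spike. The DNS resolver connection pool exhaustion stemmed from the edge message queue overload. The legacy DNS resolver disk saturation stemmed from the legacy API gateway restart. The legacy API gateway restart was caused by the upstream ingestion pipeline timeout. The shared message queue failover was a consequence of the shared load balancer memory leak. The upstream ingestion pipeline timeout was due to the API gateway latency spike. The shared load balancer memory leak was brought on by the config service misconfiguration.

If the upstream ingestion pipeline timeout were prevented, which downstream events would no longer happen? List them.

Downstream of the upstream ingestion pipeline timeout: the legacy API gateway restart, the legacy DNS resolver disk saturation, the legacy DNS resolver misconfiguration, the search load balancer certificate expiry, the storage node restart, the edge message queue overload, the auth storage node disk saturation, the DNS resolver connection pool exhaustion, the shared message queue failover, the cache certificate expiry.
Of those, still caused via another path: the search load balancer certificate expiry, the storage node restart, the edge message queue overload, the DNS resolver connection pool exhaustion, the shared message queue failover.
The remainder have no surviving cause.

the auth storage node disk saturation, the cache certificate expiry, the legacy API gateway restart, the legacy DNS resolver disk saturation, the legacy DNS resolver misconfiguration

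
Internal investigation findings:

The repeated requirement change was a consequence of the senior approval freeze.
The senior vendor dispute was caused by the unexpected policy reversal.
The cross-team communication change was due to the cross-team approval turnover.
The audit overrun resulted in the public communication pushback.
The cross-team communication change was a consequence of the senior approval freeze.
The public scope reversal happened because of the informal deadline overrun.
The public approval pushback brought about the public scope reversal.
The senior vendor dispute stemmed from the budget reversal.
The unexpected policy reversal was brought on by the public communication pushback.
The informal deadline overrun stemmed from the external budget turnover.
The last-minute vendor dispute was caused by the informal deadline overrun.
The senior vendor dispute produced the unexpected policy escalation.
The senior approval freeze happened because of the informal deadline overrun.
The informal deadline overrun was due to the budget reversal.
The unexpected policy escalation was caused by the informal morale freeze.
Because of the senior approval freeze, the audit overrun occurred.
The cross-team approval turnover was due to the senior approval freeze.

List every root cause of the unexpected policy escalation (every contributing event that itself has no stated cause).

Tracing upstream from the unexpected policy escalation: the unexpected policy escalation ← the senior vendor dispute ← the budget reversal.
A separate upstream branch: the unexpected policy escalation ← the senior vendor dispute ← the unexpected policy reversal ← the public communication pushback ← the audit overrun ← the senior approval freeze ← the informal deadline overrun ← the external budget turnover.
A separate upstream branch: the unexpected policy escalation ← the informal morale freeze.
Each of those chain origins has no stated cause.

the budget reversal, the external budget turnover, the informal morale freeze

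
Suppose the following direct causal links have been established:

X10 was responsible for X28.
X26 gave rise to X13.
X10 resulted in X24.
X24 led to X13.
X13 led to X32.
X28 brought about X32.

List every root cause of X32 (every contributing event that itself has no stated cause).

Tracing upstream from X32: X32 ← X13 ← X26.
A separate upstream branch: X32 ← X28 ← X10.
Each of those chain origins has no stated cause.

X10, X26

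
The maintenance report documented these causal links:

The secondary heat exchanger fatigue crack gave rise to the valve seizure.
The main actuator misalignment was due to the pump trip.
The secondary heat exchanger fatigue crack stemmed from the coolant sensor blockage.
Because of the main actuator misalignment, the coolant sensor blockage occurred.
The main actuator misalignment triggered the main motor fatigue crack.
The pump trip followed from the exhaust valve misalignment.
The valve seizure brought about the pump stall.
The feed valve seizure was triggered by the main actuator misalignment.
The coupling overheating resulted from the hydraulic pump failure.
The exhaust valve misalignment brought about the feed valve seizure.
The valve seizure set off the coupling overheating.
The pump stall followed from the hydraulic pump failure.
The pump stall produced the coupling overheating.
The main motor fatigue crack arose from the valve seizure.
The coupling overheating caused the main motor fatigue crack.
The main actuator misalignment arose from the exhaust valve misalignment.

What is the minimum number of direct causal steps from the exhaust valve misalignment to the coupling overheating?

Shortest chain: the exhaust valve misalignment → the main actuator misalignment → the coolant sensor blockage → the secondary heat exchanger fatigue crack → the valve seizure → the coupling overheating.

5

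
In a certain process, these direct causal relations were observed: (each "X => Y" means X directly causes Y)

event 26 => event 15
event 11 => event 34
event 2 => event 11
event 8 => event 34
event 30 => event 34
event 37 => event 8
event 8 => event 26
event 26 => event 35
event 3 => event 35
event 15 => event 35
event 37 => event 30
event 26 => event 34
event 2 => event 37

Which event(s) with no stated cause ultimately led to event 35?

Tracing upstream from event 35: event 35 ← event 26 ← event 8 ← event 37 ← event 2.
A separate upstream branch: event 35 ← event 3.
Each of those chain origins has no stated cause.

event 2, event 3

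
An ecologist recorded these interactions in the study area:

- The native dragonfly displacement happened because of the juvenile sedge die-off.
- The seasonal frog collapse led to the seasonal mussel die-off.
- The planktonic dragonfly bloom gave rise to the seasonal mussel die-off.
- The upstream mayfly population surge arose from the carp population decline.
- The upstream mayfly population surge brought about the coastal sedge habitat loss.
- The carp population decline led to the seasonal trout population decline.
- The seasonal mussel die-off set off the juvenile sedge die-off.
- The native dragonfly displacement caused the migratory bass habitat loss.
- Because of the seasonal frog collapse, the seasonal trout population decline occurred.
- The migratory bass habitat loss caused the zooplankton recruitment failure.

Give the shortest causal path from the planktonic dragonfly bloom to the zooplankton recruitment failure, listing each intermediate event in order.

the planktonic dragonfly bloom → the seasonal mussel die-off → the juvenile sedge die-off → the native dragonfly displacement → the migratory bass habitat loss → the zooplankton recruitment failure

the planktonic dragonfly bloom → the seasonal mussel die-off
the seasonal mussel die-off → the juvenile sedge die-off
the juvenile sedge die-off → the native dragonfly displacement
the native dragonfly displacement → the migratory bass habitat loss
the migratory bass habitat loss → the zooplankton recruitment failure
Length: 5 steps.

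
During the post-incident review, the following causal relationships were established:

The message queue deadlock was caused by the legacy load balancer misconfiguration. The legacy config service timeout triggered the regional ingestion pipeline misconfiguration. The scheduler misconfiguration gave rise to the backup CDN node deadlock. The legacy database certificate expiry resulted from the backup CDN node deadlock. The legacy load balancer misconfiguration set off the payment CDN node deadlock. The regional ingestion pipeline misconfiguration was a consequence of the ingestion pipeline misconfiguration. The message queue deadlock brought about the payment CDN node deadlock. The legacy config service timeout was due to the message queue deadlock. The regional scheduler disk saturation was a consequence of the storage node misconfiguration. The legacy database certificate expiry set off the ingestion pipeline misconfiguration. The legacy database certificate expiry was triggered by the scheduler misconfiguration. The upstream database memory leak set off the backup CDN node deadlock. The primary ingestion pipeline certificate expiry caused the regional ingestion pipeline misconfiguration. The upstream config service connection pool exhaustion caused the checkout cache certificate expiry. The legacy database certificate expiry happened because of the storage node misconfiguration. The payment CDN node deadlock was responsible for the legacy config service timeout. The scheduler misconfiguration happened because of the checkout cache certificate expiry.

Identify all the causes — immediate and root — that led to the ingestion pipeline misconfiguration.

the backup CDN node deadlock, the checkout cache certificate expiry, the legacy database certificate expiry, the scheduler misconfiguration, the storage node misconfiguration, the upstream config service connection pool exhaustion, the upstream database memory leak

Immediate cause of the ingestion pipeline misconfiguration: the legacy database certificate expiry.
Further upstream: the upstream config service connection pool exhaustion, the checkout cache certificate expiry, the storage node misconfiguration, the scheduler misconfiguration, the upstream database memory leak, the backup CDN node deadlock.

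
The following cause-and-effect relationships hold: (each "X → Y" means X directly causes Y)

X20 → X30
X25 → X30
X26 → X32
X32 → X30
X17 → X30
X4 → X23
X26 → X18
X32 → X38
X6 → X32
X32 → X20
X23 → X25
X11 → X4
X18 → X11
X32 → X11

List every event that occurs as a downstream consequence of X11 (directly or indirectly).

X23, X25, X30, X4

Direct effects: X4.
2 steps out: X23.
3 steps out: X25.
4 steps out: X30.
Not reachable from it: X17, X26, X6, X32, X18, X38, X20.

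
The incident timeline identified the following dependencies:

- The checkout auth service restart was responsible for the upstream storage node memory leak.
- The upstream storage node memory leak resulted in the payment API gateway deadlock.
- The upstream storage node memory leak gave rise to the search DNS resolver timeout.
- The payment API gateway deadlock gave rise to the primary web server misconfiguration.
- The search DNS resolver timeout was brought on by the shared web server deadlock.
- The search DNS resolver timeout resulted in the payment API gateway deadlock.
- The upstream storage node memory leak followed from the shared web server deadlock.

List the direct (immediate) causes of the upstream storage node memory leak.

the checkout auth service restart, the shared web server deadlock

the checkout auth service restart, the shared web server deadlock → the upstream storage node memory leak with nothing further upstream stated.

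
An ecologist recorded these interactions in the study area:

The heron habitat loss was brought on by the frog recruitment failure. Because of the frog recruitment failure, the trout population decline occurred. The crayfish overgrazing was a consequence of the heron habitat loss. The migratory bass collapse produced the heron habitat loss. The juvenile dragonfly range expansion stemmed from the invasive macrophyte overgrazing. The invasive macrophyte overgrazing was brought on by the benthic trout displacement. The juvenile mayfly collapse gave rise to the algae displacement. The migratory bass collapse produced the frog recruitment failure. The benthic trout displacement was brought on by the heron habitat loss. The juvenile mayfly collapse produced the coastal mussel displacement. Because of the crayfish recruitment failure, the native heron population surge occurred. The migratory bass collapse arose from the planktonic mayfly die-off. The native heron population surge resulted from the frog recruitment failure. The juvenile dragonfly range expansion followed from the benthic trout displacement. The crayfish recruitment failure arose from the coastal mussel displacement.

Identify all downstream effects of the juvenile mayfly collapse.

Direct effects: the algae displacement, the coastal mussel displacement.
2 steps out: the crayfish recruitment failure.
3 steps out: the native heron population surge.
Not reachable from it: the planktonic mayfly die-off, the migratory bass collapse, the frog recruitment failure, the heron habitat loss, the benthic trout displacement, the crayfish overgrazing, the invasive macrophyte overgrazing, the juvenile dragonfly range expansion, the trout population decline.

the algae displacement, the coastal mussel displacement, the crayfish recruitment failure, the native heron population surge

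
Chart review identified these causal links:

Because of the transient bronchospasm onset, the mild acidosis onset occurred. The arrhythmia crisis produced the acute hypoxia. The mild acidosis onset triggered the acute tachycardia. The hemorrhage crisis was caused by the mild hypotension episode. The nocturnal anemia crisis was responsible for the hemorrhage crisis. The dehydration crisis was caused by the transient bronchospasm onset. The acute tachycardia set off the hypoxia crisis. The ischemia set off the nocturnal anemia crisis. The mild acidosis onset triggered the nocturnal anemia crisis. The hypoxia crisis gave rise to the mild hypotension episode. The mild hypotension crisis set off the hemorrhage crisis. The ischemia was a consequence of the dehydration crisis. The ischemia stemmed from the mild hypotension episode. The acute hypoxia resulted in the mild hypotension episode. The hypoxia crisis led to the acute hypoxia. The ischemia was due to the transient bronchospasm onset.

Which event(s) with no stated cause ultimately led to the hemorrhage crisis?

the arrhythmia crisis, the mild hypotension crisis, the transient bronchospasm onset

Tracing upstream from the hemorrhage crisis: the hemorrhage crisis ← the mild hypotension episode ← the acute hypoxia ← the arrhythmia crisis.
A separate upstream branch: the hemorrhage crisis ← the mild hypotension crisis.
A separate upstream branch: the hemorrhage crisis ← the nocturnal anemia crisis ← the mild acidosis onset ← the transient bronchospasm onset.
Each of those chain origins has no stated cause.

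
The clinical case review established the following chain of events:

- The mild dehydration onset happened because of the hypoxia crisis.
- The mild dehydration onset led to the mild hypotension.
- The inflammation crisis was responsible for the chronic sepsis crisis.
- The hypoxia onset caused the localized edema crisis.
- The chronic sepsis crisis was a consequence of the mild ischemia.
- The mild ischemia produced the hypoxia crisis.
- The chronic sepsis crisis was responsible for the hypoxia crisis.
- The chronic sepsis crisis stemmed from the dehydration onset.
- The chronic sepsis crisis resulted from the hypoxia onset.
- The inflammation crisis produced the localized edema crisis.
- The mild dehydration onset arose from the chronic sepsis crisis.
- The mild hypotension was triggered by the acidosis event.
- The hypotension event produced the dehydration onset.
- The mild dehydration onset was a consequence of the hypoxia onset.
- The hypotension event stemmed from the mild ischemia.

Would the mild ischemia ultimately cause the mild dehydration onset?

There is a causal chain: the mild ischemia → the chronic sepsis crisis → the mild dehydration onset.

Yes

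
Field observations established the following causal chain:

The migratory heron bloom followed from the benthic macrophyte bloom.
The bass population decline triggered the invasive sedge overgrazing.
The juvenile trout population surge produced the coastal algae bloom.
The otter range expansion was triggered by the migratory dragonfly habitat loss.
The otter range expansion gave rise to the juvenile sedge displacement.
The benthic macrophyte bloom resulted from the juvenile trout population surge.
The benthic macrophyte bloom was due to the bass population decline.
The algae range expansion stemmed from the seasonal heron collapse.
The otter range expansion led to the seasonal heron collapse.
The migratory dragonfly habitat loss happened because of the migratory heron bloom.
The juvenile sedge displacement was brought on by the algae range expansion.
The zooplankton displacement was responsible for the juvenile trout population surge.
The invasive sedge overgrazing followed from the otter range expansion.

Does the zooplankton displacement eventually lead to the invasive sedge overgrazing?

Yes

There is a causal chain: the zooplankton displacement → the juvenile trout population surge → the benthic macrophyte bloom → the migratory heron bloom → the migratory dragonfly habitat loss → the otter range expansion → the invasive sedge overgrazing.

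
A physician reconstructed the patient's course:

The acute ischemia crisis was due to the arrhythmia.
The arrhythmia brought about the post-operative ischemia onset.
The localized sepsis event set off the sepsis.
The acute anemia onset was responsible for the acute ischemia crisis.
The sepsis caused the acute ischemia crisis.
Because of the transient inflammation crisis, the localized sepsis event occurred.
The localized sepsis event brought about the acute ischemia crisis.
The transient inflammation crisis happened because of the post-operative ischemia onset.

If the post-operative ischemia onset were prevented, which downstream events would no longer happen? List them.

the localized sepsis event, the sepsis, the transient inflammation crisis

Downstream of the post-operative ischemia onset: the transient inflammation crisis, the localized sepsis event, the sepsis, the acute ischemia crisis.
Of those, still caused via another path: the acute ischemia crisis.
The remainder have no surviving cause.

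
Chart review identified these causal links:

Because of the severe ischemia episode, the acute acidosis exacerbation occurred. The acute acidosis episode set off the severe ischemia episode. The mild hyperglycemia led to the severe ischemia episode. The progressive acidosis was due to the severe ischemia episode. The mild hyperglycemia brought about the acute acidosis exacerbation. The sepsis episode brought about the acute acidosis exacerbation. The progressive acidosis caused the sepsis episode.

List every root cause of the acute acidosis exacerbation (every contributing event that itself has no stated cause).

the acute acidosis episode, the mild hyperglycemia

Tracing upstream from the acute acidosis exacerbation: the acute acidosis exacerbation ← the mild hyperglycemia.
A separate upstream branch: the acute acidosis exacerbation ← the severe ischemia episode ← the acute acidosis episode.
Each of those chain origins has no stated cause.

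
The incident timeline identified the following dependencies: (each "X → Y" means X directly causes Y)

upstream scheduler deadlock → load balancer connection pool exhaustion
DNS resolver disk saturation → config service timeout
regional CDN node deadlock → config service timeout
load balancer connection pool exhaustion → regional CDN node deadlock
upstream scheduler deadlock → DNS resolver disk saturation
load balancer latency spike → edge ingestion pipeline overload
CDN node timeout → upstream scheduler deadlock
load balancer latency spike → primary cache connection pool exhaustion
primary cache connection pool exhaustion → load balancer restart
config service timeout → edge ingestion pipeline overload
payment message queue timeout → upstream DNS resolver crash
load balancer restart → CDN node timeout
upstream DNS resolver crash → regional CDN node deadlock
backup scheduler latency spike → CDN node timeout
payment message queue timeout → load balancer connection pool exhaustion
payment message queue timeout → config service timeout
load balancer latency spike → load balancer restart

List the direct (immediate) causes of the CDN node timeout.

the backup scheduler latency spike, the load balancer restart

Upstream contributors include the load balancer latency spike, the primary cache connection pool exhaustion, but only the backup scheduler latency spike, the load balancer restart feed directly into the CDN node timeout.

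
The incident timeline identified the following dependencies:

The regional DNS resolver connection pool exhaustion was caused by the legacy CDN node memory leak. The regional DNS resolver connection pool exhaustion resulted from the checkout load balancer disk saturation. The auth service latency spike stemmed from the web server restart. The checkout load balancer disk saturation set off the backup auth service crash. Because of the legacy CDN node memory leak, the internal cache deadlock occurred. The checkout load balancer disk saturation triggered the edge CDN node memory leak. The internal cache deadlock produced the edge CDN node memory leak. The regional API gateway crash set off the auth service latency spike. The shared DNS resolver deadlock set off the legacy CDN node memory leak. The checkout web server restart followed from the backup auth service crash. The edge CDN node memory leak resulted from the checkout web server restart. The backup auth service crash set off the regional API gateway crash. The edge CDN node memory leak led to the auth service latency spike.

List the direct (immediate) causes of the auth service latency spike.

the edge CDN node memory leak, the regional API gateway crash, the web server restart

Upstream contributors include the shared DNS resolver deadlock, the checkout load balancer disk saturation, the backup auth service crash, the checkout web server restart, the legacy CDN node memory leak, the internal cache deadlock, but only the edge CDN node memory leak, the regional API gateway crash, the web server restart feed directly into the auth service latency spike.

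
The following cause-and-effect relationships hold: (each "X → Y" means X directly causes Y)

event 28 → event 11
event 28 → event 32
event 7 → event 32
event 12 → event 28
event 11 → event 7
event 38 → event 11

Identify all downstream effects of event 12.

Direct effects: event 28.
2 steps out: event 11, event 32.
3 steps out: event 7.
Not reachable from it: event 38.

event 11, event 28, event 32, event 7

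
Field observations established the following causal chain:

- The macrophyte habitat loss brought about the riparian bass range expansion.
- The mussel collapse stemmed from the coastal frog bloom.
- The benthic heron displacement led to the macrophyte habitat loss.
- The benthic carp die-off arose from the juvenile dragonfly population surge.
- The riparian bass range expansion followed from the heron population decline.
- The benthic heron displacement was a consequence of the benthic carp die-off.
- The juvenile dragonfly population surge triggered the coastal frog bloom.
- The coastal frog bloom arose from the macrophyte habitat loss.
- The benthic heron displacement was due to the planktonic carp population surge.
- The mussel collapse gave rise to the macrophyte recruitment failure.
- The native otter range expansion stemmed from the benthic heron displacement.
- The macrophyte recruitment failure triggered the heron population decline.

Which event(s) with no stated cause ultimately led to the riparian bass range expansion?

Tracing upstream from the riparian bass range expansion: the riparian bass range expansion ← the macrophyte habitat loss ← the benthic heron displacement ← the benthic carp die-off ← the juvenile dragonfly population surge.
A separate upstream branch: the riparian bass range expansion ← the macrophyte habitat loss ← the benthic heron displacement ← the planktonic carp population surge.
Each of those chain origins has no stated cause.

the juvenile dragonfly population surge, the planktonic carp population surge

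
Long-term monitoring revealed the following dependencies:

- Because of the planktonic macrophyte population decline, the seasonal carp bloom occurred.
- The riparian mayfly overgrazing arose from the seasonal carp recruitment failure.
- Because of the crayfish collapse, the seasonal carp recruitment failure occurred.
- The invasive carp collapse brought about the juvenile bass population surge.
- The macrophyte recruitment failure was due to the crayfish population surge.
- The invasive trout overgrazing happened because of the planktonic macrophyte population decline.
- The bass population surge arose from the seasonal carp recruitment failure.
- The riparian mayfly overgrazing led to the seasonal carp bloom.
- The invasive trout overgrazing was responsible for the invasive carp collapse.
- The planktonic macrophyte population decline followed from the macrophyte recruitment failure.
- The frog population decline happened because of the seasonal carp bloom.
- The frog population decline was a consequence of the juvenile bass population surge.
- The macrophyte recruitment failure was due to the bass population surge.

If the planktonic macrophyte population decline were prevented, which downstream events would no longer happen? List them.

Downstream of the planktonic macrophyte population decline: the invasive trout overgrazing, the invasive carp collapse, the juvenile bass population surge, the seasonal carp bloom, the frog population decline.
Of those, still caused via another path: the seasonal carp bloom, the frog population decline.
The remainder have no surviving cause.

the invasive carp collapse, the invasive trout overgrazing, the juvenile bass population surge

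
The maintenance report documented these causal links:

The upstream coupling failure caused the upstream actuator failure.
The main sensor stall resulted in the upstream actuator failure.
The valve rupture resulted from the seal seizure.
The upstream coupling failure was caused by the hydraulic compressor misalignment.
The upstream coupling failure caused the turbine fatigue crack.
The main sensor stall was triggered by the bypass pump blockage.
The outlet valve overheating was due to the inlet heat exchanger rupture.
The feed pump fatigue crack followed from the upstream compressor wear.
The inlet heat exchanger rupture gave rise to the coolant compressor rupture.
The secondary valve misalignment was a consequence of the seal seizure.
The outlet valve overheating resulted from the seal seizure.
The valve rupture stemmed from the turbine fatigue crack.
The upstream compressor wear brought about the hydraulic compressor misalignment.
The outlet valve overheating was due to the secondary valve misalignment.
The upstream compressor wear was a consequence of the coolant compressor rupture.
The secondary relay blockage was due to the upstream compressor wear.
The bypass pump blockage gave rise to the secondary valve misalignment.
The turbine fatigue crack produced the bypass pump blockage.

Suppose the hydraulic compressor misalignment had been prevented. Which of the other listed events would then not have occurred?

the bypass pump blockage, the main sensor stall, the turbine fatigue crack, the upstream actuator failure, the upstream coupling failure

Downstream of the hydraulic compressor misalignment: the upstream coupling failure, the turbine fatigue crack, the bypass pump blockage, the secondary valve misalignment, the main sensor stall, the valve rupture, the upstream actuator failure, the outlet valve overheating.
Of those, still caused via another path: the secondary valve misalignment, the valve rupture, the outlet valve overheating.
The remainder have no surviving cause.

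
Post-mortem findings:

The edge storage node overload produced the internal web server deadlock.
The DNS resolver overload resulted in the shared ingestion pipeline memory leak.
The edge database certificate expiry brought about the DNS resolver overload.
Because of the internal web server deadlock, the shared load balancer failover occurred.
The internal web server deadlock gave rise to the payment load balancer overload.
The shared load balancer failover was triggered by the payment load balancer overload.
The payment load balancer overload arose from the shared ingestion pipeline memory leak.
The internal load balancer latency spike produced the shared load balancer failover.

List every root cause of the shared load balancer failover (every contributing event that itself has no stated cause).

Tracing upstream from the shared load balancer failover: the shared load balancer failover ← the payment load balancer overload ← the shared ingestion pipeline memory leak ← the DNS resolver overload ← the edge database certificate expiry.
A separate upstream branch: the shared load balancer failover ← the internal web server deadlock ← the edge storage node overload.
A separate upstream branch: the shared load balancer failover ← the internal load balancer latency spike.
Each of those chain origins has no stated cause.

the edge database certificate expiry, the edge storage node overload, the internal load balancer latency spike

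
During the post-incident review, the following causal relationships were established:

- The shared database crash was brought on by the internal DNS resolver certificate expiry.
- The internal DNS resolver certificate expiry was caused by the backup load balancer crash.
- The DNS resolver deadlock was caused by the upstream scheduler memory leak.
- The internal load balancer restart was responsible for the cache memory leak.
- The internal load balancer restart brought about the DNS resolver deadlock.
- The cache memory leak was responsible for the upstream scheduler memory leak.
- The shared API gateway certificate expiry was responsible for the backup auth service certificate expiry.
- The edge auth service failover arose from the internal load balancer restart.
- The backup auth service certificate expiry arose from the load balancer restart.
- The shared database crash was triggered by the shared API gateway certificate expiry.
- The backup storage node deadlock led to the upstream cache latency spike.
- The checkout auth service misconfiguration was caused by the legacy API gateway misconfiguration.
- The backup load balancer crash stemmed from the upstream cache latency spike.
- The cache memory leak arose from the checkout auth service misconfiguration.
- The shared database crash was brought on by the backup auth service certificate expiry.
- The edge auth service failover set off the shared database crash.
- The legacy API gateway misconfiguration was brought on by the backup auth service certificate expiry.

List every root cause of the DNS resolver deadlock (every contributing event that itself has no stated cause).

Tracing upstream from the DNS resolver deadlock: the DNS resolver deadlock ← the upstream scheduler memory leak ← the cache memory leak ← the checkout auth service misconfiguration ← the legacy API gateway misconfiguration ← the backup auth service certificate expiry ← the shared API gateway certificate expiry.
A separate upstream branch: the DNS resolver deadlock ← the upstream scheduler memory leak ← the cache memory leak ← the checkout auth service misconfiguration ← the legacy API gateway misconfiguration ← the backup auth service certificate expiry ← the load balancer restart.
A separate upstream branch: the DNS resolver deadlock ← the internal load balancer restart.
Each of those chain origins has no stated cause.

the internal load balancer restart, the load balancer restart, the shared API gateway certificate expiry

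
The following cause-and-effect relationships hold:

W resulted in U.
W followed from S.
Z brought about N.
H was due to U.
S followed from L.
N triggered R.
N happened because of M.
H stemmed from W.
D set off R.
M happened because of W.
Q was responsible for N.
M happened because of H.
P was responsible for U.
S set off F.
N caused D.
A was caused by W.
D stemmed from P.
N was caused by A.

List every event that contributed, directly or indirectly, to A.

Immediate cause of A: W.
Further upstream: L, S.

L, S, W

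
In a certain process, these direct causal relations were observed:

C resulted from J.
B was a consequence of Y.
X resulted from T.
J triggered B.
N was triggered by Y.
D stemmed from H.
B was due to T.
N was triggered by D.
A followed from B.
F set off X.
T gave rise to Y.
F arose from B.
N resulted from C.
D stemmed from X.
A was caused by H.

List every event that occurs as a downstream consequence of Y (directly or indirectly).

Direct effects: B, N.
2 steps out: F, A.
3 steps out: X.
4 steps out: D.
Not reachable from it: H, T, J, C.

A, B, D, F, N, X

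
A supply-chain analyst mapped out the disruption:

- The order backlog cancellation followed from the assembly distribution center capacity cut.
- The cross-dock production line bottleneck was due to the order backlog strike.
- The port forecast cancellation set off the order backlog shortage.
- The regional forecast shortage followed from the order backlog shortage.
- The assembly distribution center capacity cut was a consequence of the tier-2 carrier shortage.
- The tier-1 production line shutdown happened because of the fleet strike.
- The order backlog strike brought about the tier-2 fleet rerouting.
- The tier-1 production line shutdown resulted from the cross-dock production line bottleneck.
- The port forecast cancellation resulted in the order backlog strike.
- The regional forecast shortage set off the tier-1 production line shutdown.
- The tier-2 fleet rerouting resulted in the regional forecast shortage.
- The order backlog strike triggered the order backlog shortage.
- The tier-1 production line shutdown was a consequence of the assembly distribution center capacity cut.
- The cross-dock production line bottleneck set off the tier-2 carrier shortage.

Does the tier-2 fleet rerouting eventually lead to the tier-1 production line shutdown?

There is a causal chain: the tier-2 fleet rerouting → the regional forecast shortage → the tier-1 production line shutdown.

Yes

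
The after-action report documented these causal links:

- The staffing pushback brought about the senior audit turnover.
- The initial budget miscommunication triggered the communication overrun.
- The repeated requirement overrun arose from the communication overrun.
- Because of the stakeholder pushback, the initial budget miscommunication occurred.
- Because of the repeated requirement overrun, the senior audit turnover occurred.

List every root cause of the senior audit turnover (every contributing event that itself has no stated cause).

the staffing pushback, the stakeholder pushback

Tracing upstream from the senior audit turnover: the senior audit turnover ← the repeated requirement overrun ← the communication overrun ← the initial budget miscommunication ← the stakeholder pushback.
A separate upstream branch: the senior audit turnover ← the staffing pushback.
Each of those chain origins has no stated cause.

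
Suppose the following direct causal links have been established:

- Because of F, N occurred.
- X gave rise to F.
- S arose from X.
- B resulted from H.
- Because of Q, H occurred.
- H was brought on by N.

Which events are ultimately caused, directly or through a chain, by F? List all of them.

Direct effects: N.
2 steps out: H.
3 steps out: B.
Not reachable from it: X, Q, S.

B, H, N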